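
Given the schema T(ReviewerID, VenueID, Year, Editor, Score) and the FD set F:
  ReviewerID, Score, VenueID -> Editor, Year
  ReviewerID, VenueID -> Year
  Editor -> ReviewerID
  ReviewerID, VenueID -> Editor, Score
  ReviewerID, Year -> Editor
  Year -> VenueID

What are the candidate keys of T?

Closure of {Editor, VenueID} is {Editor, ReviewerID, Score, VenueID, Year}, the whole schema; {Editor, VenueID} is a candidate key.
Closure of {Editor, Year} is {Editor, ReviewerID, Score, VenueID, Year}, the whole schema; {Editor, Year} is a candidate key.
Closure of {ReviewerID, VenueID} is {Editor, ReviewerID, Score, VenueID, Year}, the whole schema; {ReviewerID, VenueID} is a candidate key.
Closure of {ReviewerID, Year} is {Editor, ReviewerID, Score, VenueID, Year}, the whole schema; {ReviewerID, Year} is a candidate key.
Any other superkey properly contains one of these, so there are no further candidate keys.

{Editor, VenueID}, {Editor, Year}, {ReviewerID, VenueID}, {ReviewerID, Year}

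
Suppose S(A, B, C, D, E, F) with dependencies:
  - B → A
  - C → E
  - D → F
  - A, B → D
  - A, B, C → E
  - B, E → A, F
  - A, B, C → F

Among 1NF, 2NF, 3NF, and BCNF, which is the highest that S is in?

Candidate key: {B, C}. Prime attributes: {B, C}.
B → A: {B}⁺ = {A, B, D, F}, which is not all of the attributes, so the left side is not a superkey — BCNF is violated.
B → A determines the non-prime attribute {A} from a non-superkey — 3NF is violated.
Since {B} ⊂ {B, C} and {B}⁺ ⊇ {A, D, F} with {A, D, F} non-prime, there is a partial dependency; 2NF fails.

1NF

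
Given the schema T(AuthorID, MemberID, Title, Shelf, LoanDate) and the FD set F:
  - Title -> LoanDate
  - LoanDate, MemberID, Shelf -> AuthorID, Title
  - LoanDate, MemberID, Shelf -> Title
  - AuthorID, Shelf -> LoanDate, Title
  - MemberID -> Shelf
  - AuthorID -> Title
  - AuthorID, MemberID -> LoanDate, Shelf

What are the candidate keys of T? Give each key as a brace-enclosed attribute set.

No FD produces {MemberID}, so it must be in every candidate key.
{AuthorID, MemberID} is a candidate key since {AuthorID, MemberID}⁺ = {AuthorID, LoanDate, MemberID, Shelf, Title} covers every attribute.
{LoanDate, MemberID} is a candidate key since {LoanDate, MemberID}⁺ = {AuthorID, LoanDate, MemberID, Shelf, Title} covers every attribute.
{MemberID, Title} is a candidate key since {MemberID, Title}⁺ = {AuthorID, LoanDate, MemberID, Shelf, Title} covers every attribute.
Any other superkey properly contains one of these, so there are no further candidate keys.

{AuthorID, MemberID}, {LoanDate, MemberID}, {MemberID, Title}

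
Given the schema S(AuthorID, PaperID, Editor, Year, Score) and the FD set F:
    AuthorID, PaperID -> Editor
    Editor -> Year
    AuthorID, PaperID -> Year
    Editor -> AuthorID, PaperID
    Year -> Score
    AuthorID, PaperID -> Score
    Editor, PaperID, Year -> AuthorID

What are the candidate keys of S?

{AuthorID, PaperID}, {Editor}

{Editor}⁺ = {AuthorID, Editor, PaperID, Score, Year}, which is every attribute, so {Editor} is a candidate key.
{AuthorID, PaperID}⁺ = {AuthorID, Editor, PaperID, Score, Year}, which is every attribute, so {AuthorID, PaperID} is a candidate key.
No proper subset of any of these is a key, and no other minimal superkey exists.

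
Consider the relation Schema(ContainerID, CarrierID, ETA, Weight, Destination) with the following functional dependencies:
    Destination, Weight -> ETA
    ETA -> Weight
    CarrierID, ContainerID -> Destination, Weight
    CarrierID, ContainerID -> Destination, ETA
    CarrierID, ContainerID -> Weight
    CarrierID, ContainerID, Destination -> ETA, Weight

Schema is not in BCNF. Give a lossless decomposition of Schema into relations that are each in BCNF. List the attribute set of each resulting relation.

{CarrierID, ContainerID, Destination, Weight}; {Destination, ETA}; {ETA, Weight}

Candidate key of the original relation: {CarrierID, ContainerID}.
In {CarrierID, ContainerID, Destination, ETA, Weight}, {Destination, Weight} is not a superkey ({Destination, Weight}⁺ restricted to this set is {Destination, ETA, Weight}), so split on Destination, Weight -> ETA into {Destination, ETA, Weight} and {CarrierID, ContainerID, Destination, Weight}.
In {Destination, ETA, Weight}, {ETA} is not a superkey ({ETA}⁺ restricted to this set is {ETA, Weight}), so split on ETA -> Weight into {ETA, Weight} and {Destination, ETA}.
{ETA, Weight}: every determinant is a superkey — BCNF.
{Destination, ETA}: every determinant is a superkey — BCNF.
{CarrierID, ContainerID, Destination, Weight}: every determinant is a superkey — BCNF.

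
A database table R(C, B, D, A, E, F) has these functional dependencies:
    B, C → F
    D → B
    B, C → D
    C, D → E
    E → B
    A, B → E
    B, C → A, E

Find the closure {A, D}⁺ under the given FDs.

{A, B, D, E}

Start with {A, D}.
D → B applies; add {B} → now {A, B, D}.
A, B → E applies; add {E} → now {A, B, D, E}.
No further FD applies.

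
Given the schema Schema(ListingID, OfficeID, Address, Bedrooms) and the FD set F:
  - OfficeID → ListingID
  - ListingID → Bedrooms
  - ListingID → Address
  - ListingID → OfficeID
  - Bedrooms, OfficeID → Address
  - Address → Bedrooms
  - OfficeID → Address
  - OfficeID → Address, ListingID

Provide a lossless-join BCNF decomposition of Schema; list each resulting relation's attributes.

{Address, Bedrooms}; {Address, ListingID, OfficeID}

Candidate keys of the original relation: {ListingID}, {OfficeID}.
Within {Address, Bedrooms, ListingID, OfficeID}: {Address}⁺ ∩ {Address, Bedrooms, ListingID, OfficeID} = {Address, Bedrooms}, not the whole set, so Address → Bedrooms violates BCNF; decompose into {Address, Bedrooms} and {Address, ListingID, OfficeID}.
{Address, Bedrooms}: every determinant is a superkey — BCNF.
{Address, ListingID, OfficeID}: every determinant is a superkey — BCNF.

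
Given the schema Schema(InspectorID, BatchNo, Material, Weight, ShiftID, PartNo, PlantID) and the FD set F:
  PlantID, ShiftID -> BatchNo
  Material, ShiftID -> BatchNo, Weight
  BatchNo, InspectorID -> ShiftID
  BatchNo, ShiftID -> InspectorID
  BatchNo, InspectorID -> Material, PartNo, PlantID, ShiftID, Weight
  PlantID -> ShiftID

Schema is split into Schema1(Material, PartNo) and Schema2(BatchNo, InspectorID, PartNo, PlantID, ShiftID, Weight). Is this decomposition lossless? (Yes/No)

No

The shared attributes are {PartNo} and {PartNo}⁺ = {PartNo}.
Neither Schema1 nor Schema2 is contained in that closure, so the decomposition is lossy.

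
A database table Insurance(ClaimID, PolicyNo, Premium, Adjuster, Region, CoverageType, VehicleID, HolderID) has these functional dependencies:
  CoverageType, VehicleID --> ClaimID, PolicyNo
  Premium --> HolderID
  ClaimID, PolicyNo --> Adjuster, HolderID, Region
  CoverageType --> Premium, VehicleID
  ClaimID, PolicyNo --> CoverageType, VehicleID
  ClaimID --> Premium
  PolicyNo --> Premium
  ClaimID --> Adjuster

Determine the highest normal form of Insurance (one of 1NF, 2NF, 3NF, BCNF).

1NF

Candidate keys: {ClaimID, PolicyNo}, {CoverageType}. Prime attributes: {ClaimID, CoverageType, PolicyNo}.
For Premium --> HolderID we have {Premium}⁺ = {HolderID, Premium}; {Premium} is not a superkey, so BCNF fails.
Premium --> HolderID determines the non-prime attribute {HolderID} from a non-superkey — 3NF is violated.
{ClaimID} is a proper subset of the key {ClaimID, PolicyNo}, and {ClaimID}⁺ contains the non-prime attributes {Adjuster, HolderID, Premium} — a partial dependency, so 2NF is violated.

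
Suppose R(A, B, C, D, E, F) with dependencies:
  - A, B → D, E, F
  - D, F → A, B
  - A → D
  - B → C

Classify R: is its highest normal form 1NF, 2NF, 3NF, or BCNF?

1NF

Candidate keys: {A, B}, {A, F}, {D, F}. Prime attributes: {A, B, D, F}.
For A → D we have {A}⁺ = {A, D}; {A} is not a superkey, so BCNF fails.
Because {C} is non-prime and the left side of B → C is not a superkey, the relation is not in 3NF.
{B} is a proper subset of the key {A, B}, and {B}⁺ contains the non-prime attribute {C} — a partial dependency, so 2NF is violated.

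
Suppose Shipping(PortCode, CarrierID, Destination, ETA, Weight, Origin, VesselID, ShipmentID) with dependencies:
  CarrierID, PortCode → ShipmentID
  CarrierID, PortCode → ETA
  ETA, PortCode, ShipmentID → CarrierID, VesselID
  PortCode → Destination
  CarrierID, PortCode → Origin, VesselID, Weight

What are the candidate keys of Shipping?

{PortCode} never appears on the right of any FD, so every key must include it.
{CarrierID, PortCode}⁺ = {CarrierID, Destination, ETA, Origin, PortCode, ShipmentID, VesselID, Weight}, which is every attribute, so {CarrierID, PortCode} is a candidate key.
{ETA, PortCode, ShipmentID}⁺ = {CarrierID, Destination, ETA, Origin, PortCode, ShipmentID, VesselID, Weight}, which is every attribute, so {ETA, PortCode, ShipmentID} is a candidate key.
These are minimal and exhaustive — every other superkey contains one of them.

{CarrierID, PortCode}, {ETA, PortCode, ShipmentID}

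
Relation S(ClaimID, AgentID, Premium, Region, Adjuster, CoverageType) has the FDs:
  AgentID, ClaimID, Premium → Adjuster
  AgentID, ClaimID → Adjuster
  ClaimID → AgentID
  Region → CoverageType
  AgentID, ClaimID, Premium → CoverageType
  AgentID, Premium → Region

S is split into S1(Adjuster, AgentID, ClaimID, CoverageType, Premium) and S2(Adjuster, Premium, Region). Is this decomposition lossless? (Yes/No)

No

The shared attributes are {Adjuster, Premium} and {Adjuster, Premium}⁺ = {Adjuster, Premium}.
Neither S1 nor S2 is contained in that closure, so the decomposition is lossy.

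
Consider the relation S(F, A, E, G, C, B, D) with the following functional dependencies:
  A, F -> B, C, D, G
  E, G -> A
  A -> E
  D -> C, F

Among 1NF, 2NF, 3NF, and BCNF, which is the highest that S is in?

1NF

Candidate keys: {A, D}, {A, F}, {D, E, G}, {E, F, G}. Prime attributes: {A, D, E, F, G}.
E, G -> A breaks BCNF: {E, G}⁺ = {A, E, G}, so {E, G} is not a superkey.
Because {C} is non-prime and the left side of D -> C, F is not a superkey, the relation is not in 3NF.
The proper key subset {D} of {A, D} determines non-prime {C}, so the relation is not even in 2NF.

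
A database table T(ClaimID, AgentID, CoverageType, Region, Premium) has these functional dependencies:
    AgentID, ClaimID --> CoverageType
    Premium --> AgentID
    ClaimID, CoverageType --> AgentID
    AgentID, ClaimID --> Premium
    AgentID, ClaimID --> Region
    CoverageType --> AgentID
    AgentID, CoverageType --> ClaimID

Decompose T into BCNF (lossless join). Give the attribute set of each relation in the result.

{AgentID, Premium}; {ClaimID, CoverageType, Premium, Region}

Candidate keys of the original relation: {AgentID, ClaimID}, {ClaimID, Premium}, {CoverageType}.
{AgentID, ClaimID, CoverageType, Premium, Region}: {Premium} determines {AgentID, Premium} here but is not a superkey — split on Premium --> AgentID, giving {AgentID, Premium} and {ClaimID, CoverageType, Premium, Region}.
{AgentID, Premium} has no BCNF violation.
{ClaimID, CoverageType, Premium, Region} has no BCNF violation.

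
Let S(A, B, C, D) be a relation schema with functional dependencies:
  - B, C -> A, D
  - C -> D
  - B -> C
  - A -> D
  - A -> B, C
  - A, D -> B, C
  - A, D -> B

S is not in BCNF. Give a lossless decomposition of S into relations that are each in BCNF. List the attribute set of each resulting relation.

Candidate keys of the original relation: {A}, {B}.
In {A, B, C, D}, {C} is not a superkey ({C}⁺ restricted to this set is {C, D}), so split on C -> D into {C, D} and {A, B, C}.
{C, D}: every determinant is a superkey — BCNF.
{A, B, C}: every determinant is a superkey — BCNF.

{A, B, C}; {C, D}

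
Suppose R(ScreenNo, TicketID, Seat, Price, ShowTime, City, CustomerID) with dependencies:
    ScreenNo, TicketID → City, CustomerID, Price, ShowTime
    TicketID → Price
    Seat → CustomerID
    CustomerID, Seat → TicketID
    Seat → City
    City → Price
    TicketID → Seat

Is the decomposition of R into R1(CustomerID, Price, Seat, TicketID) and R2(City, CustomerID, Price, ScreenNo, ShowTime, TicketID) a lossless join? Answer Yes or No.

R1 ∩ R2 = {CustomerID, Price, TicketID}; its closure under F is {City, CustomerID, Price, Seat, TicketID}.
Since R1 ⊆ {City, CustomerID, Price, Seat, TicketID}, the intersection is a superkey of R1; the decomposition is lossless.

Yes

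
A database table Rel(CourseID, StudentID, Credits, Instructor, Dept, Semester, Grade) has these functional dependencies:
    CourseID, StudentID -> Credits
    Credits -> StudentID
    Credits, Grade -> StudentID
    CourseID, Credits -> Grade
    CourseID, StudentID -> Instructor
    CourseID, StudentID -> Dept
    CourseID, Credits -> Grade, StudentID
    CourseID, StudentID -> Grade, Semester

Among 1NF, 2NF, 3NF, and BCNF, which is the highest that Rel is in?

3NF

Candidate keys: {CourseID, Credits}, {CourseID, StudentID}. Prime attributes: {CourseID, Credits, StudentID}.
For Credits -> StudentID we have {Credits}⁺ = {Credits, StudentID}; {Credits} is not a superkey, so BCNF fails.
But every attribute on its right side ({StudentID}) is prime, and the same holds for every other non-superkey FD, so 3NF still holds.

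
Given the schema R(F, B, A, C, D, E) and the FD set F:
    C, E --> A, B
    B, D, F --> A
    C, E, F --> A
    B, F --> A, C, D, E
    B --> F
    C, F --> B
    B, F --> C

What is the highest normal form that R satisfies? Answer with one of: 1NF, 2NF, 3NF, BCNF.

BCNF

Candidate keys: {B}, {C, E}, {C, F}. Prime attributes: {B, C, E, F}.
Every FD has a superkey on the left, so the relation is in BCNF.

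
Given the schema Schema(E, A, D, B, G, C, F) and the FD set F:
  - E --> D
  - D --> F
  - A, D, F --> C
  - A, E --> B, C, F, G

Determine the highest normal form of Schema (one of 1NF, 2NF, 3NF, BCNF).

Candidate key: {A, E}. Prime attributes: {A, E}.
E --> D: {E}⁺ = {D, E, F}, which is not all of the attributes, so the left side is not a superkey — BCNF is violated.
Because {D} is non-prime and the left side of E --> D is not a superkey, the relation is not in 3NF.
Since {E} ⊂ {A, E} and {E}⁺ ⊇ {D, F} with {D, F} non-prime, there is a partial dependency; 2NF fails.

1NF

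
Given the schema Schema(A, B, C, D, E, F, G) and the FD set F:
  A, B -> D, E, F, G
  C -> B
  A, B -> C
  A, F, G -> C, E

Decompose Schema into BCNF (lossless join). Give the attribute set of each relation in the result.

{A, C, D, E, F, G}; {B, C}

Candidate keys of the original relation: {A, B}, {A, C}, {A, F, G}.
In {A, B, C, D, E, F, G}, {C} is not a superkey ({C}⁺ restricted to this set is {B, C}), so split on C -> B into {B, C} and {A, C, D, E, F, G}.
{B, C} is in BCNF.
{A, C, D, E, F, G} is in BCNF.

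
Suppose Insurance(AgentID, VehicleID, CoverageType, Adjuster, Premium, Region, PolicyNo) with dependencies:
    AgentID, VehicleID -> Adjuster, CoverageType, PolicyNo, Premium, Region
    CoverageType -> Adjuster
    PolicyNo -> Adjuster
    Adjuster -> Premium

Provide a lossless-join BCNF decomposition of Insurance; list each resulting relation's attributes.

{Adjuster, CoverageType}; {Adjuster, Premium}; {AgentID, CoverageType, PolicyNo, Region, VehicleID}

Candidate key of the original relation: {AgentID, VehicleID}.
Within {Adjuster, AgentID, CoverageType, PolicyNo, Premium, Region, VehicleID}: {CoverageType}⁺ ∩ {Adjuster, AgentID, CoverageType, PolicyNo, Premium, Region, VehicleID} = {Adjuster, CoverageType, Premium}, not the whole set, so CoverageType -> Adjuster, Premium violates BCNF; decompose into {Adjuster, CoverageType, Premium} and {AgentID, CoverageType, PolicyNo, Region, VehicleID}.
Within {Adjuster, CoverageType, Premium}: {Adjuster}⁺ ∩ {Adjuster, CoverageType, Premium} = {Adjuster, Premium}, not the whole set, so Adjuster -> Premium violates BCNF; decompose into {Adjuster, Premium} and {Adjuster, CoverageType}.
{Adjuster, Premium} has no BCNF violation.
{Adjuster, CoverageType} has no BCNF violation.
{AgentID, CoverageType, PolicyNo, Region, VehicleID} has no BCNF violation.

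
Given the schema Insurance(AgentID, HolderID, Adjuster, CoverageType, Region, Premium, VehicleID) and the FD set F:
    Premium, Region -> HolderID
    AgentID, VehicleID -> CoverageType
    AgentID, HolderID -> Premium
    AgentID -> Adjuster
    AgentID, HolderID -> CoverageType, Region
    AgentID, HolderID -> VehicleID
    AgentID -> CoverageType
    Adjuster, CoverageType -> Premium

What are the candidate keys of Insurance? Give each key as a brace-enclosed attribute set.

{AgentID, HolderID}, {AgentID, Region}

Attributes never on any right-hand side: {AgentID} — every candidate key must contain it.
{AgentID, HolderID} is a candidate key since {AgentID, HolderID}⁺ = {Adjuster, AgentID, CoverageType, HolderID, Premium, Region, VehicleID} covers every attribute.
{AgentID, Region} is a candidate key since {AgentID, Region}⁺ = {Adjuster, AgentID, CoverageType, HolderID, Premium, Region, VehicleID} covers every attribute.
These are minimal and exhaustive — every other superkey contains one of them.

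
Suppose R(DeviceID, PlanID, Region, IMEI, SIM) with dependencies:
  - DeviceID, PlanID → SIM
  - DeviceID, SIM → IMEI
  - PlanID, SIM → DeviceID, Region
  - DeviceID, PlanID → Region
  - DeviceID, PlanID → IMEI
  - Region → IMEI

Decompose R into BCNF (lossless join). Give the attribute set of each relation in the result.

{DeviceID, IMEI, SIM}; {DeviceID, PlanID, Region, SIM}

Candidate keys of the original relation: {DeviceID, PlanID}, {PlanID, SIM}.
Within {DeviceID, IMEI, PlanID, Region, SIM}: {DeviceID, SIM}⁺ ∩ {DeviceID, IMEI, PlanID, Region, SIM} = {DeviceID, IMEI, SIM}, not the whole set, so DeviceID, SIM → IMEI violates BCNF; decompose into {DeviceID, IMEI, SIM} and {DeviceID, PlanID, Region, SIM}.
{DeviceID, IMEI, SIM} has no BCNF violation.
{DeviceID, PlanID, Region, SIM} has no BCNF violation.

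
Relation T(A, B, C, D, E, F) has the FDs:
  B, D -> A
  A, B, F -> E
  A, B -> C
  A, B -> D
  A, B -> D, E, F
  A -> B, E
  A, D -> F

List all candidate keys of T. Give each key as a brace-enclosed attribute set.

{A}, {B, D}

Closure of {A} is {A, B, C, D, E, F}, the whole schema; {A} is a candidate key.
Closure of {B, D} is {A, B, C, D, E, F}, the whole schema; {B, D} is a candidate key.
No proper subset of any of these is a key, and no other minimal superkey exists.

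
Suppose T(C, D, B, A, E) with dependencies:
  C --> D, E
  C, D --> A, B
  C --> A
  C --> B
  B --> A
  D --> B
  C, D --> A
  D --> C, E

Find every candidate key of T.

{C}, {D}

{C}⁺ = {A, B, C, D, E}, which is every attribute, so {C} is a candidate key.
{D}⁺ = {A, B, C, D, E}, which is every attribute, so {D} is a candidate key.
No proper subset of any of these is a key, and no other minimal superkey exists.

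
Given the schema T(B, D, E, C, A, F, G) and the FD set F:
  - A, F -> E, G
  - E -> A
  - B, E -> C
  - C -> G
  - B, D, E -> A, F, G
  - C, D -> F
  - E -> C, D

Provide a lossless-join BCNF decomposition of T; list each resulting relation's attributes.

{A, B, F}; {A, C, D, E}; {C, D, F}; {C, G}

Candidate keys of the original relation: {A, B, C, D}, {A, B, F}, {B, E}.
{A, B, C, D, E, F, G}: {A, F} determines {A, C, D, E, F, G} here but is not a superkey — split on A, F -> C, D, E, G, giving {A, C, D, E, F, G} and {A, B, F}.
{A, C, D, E, F, G}: {C} determines {C, G} here but is not a superkey — split on C -> G, giving {C, G} and {A, C, D, E, F}.
{C, G}: every determinant is a superkey — BCNF.
{A, C, D, E, F}: {C, D} determines {C, D, F} here but is not a superkey — split on C, D -> F, giving {C, D, F} and {A, C, D, E}.
{C, D, F}: every determinant is a superkey — BCNF.
{A, C, D, E}: every determinant is a superkey — BCNF.
{A, B, F}: every determinant is a superkey — BCNF.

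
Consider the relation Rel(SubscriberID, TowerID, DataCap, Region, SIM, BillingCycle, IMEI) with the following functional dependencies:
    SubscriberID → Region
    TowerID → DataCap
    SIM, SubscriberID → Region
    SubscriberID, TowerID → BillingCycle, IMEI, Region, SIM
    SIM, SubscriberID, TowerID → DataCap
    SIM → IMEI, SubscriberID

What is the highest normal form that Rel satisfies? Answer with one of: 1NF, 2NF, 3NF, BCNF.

1NF

Candidate keys: {SIM, TowerID}, {SubscriberID, TowerID}. Prime attributes: {SIM, SubscriberID, TowerID}.
SubscriberID → Region: {SubscriberID}⁺ = {Region, SubscriberID}, which is not all of the attributes, so the left side is not a superkey — BCNF is violated.
SubscriberID → Region has non-prime {Region} on the right and a non-superkey on the left, so 3NF fails.
Since {SIM} ⊂ {SIM, TowerID} and {SIM}⁺ ⊇ {IMEI, Region} with {IMEI, Region} non-prime, there is a partial dependency; 2NF fails.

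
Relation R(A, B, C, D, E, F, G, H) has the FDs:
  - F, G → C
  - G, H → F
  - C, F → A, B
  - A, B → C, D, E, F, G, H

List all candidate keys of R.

{A, B} is a candidate key since {A, B}⁺ = {A, B, C, D, E, F, G, H} covers every attribute.
{C, F} is a candidate key since {C, F}⁺ = {A, B, C, D, E, F, G, H} covers every attribute.
{F, G} is a candidate key since {F, G}⁺ = {A, B, C, D, E, F, G, H} covers every attribute.
{G, H} is a candidate key since {G, H}⁺ = {A, B, C, D, E, F, G, H} covers every attribute.
Any other superkey properly contains one of these, so there are no further candidate keys.

{A, B}, {C, F}, {F, G}, {G, H}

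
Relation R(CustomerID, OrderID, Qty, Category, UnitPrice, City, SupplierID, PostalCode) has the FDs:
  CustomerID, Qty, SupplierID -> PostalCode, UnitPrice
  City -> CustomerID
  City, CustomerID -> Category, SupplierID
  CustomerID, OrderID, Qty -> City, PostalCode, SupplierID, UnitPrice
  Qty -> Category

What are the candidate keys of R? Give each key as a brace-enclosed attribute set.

{City, OrderID, Qty}, {CustomerID, OrderID, Qty}

{OrderID, Qty} never appear on the right of any FD, so every key must include all of them.
{City, OrderID, Qty} is a candidate key since {City, OrderID, Qty}⁺ = {Category, City, CustomerID, OrderID, PostalCode, Qty, SupplierID, UnitPrice} covers every attribute.
{CustomerID, OrderID, Qty} is a candidate key since {CustomerID, OrderID, Qty}⁺ = {Category, City, CustomerID, OrderID, PostalCode, Qty, SupplierID, UnitPrice} covers every attribute.
Any other superkey properly contains one of these, so there are no further candidate keys.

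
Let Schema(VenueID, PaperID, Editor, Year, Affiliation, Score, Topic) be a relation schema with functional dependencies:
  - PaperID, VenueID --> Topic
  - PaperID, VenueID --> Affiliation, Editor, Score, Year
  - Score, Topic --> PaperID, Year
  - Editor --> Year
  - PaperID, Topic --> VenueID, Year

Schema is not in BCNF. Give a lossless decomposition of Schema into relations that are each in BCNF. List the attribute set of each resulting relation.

{Affiliation, Editor, PaperID, Score, Topic, VenueID}; {Editor, Year}

Candidate keys of the original relation: {PaperID, Topic}, {PaperID, VenueID}, {Score, Topic}.
{Affiliation, Editor, PaperID, Score, Topic, VenueID, Year}: {Editor} determines {Editor, Year} here but is not a superkey — split on Editor --> Year, giving {Editor, Year} and {Affiliation, Editor, PaperID, Score, Topic, VenueID}.
{Editor, Year}: every determinant is a superkey — BCNF.
{Affiliation, Editor, PaperID, Score, Topic, VenueID}: every determinant is a superkey — BCNF.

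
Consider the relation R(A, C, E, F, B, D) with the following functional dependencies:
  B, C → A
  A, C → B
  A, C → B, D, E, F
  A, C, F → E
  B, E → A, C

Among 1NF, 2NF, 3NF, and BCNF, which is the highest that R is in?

Candidate keys: {A, C}, {B, C}, {B, E}. Prime attributes: {A, B, C, E}.
The left-hand side of every FD is a superkey, so BCNF is satisfied.

BCNF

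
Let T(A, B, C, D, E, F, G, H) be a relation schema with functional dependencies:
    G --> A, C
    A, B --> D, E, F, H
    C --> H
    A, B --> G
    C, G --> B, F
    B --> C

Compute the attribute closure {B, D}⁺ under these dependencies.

{B, C, D, H}

Start with {B, D}.
B --> C applies; add {C} → now {B, C, D}.
C --> H applies; add {H} → now {B, C, D, H}.
No further FD applies.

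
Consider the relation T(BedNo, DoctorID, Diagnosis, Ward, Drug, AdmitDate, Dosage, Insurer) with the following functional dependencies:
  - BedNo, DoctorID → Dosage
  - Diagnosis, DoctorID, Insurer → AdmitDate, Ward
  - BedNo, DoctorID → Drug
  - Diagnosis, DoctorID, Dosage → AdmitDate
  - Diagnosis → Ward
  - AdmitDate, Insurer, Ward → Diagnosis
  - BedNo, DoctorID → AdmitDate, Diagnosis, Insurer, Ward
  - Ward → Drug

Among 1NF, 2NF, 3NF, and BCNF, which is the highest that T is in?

2NF

Candidate key: {BedNo, DoctorID}. Prime attributes: {BedNo, DoctorID}.
Diagnosis, DoctorID, Insurer → AdmitDate, Ward: {Diagnosis, DoctorID, Insurer}⁺ = {AdmitDate, Diagnosis, DoctorID, Drug, Insurer, Ward}, which is not all of the attributes, so the left side is not a superkey — BCNF is violated.
Because {AdmitDate, Ward} are non-prime and the left side of Diagnosis, DoctorID, Insurer → AdmitDate, Ward is not a superkey, the relation is not in 3NF.
Checking every proper subset of each key, none determines a non-prime attribute — 2NF is satisfied.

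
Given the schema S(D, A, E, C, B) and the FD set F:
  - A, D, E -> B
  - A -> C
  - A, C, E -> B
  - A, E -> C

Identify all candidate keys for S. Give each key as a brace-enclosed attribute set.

Attributes never on any right-hand side: {A, D, E} — every candidate key must contain all of them.
{A, D, E}⁺ = {A, B, C, D, E}, which is every attribute, so {A, D, E} is a candidate key.
No smaller or unrelated set reaches every attribute, so there are no other keys.

{A, D, E}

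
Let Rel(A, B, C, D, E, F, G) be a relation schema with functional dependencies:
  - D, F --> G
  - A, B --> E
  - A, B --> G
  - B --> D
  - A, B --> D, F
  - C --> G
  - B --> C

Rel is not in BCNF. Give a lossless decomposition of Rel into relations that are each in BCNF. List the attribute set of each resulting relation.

{A, B, E, F}; {B, C, D}; {D, F, G}

Candidate key of the original relation: {A, B}.
{A, B, C, D, E, F, G}: {D, F} determines {D, F, G} here but is not a superkey — split on D, F --> G, giving {D, F, G} and {A, B, C, D, E, F}.
{D, F, G} has no BCNF violation.
{A, B, C, D, E, F}: {B} determines {B, C, D} here but is not a superkey — split on B --> C, D, giving {B, C, D} and {A, B, E, F}.
{B, C, D} has no BCNF violation.
{A, B, E, F} has no BCNF violation.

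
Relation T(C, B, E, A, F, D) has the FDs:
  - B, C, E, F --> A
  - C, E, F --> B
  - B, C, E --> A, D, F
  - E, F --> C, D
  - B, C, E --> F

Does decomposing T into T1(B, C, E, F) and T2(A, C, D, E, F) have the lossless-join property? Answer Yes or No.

Common attributes: {C, E, F}; their closure is {A, B, C, D, E, F}.
This includes all of T1, so the common attributes are a superkey of T1 — the join is lossless.

Yes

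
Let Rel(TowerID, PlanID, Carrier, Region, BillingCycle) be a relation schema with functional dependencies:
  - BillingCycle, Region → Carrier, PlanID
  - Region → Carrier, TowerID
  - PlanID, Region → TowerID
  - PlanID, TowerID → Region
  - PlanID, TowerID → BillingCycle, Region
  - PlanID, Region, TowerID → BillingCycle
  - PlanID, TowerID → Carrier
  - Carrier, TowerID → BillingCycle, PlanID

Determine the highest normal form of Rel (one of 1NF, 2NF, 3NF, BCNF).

Candidate keys: {Carrier, TowerID}, {PlanID, TowerID}, {Region}. Prime attributes: {Carrier, PlanID, Region, TowerID}.
The left-hand side of every FD is a superkey, so BCNF is satisfied.

BCNF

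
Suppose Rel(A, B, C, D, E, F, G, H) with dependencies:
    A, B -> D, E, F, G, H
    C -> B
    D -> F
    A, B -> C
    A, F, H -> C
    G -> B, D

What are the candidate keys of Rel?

{A, B}, {A, C}, {A, D, H}, {A, F, H}, {A, G}

Attributes never on any right-hand side: {A} — every candidate key must contain it.
{A, B} is a candidate key since {A, B}⁺ = {A, B, C, D, E, F, G, H} covers every attribute.
{A, C} is a candidate key since {A, C}⁺ = {A, B, C, D, E, F, G, H} covers every attribute.
{A, G} is a candidate key since {A, G}⁺ = {A, B, C, D, E, F, G, H} covers every attribute.
{A, D, H} is a candidate key since {A, D, H}⁺ = {A, B, C, D, E, F, G, H} covers every attribute.
{A, F, H} is a candidate key since {A, F, H}⁺ = {A, B, C, D, E, F, G, H} covers every attribute.
These are minimal and exhaustive — every other superkey contains one of them.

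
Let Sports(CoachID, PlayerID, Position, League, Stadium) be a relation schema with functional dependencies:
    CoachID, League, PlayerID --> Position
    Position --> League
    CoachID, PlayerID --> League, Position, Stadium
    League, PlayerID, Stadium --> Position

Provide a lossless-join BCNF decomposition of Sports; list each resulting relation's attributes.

{CoachID, PlayerID, Position, Stadium}; {League, Position}

Candidate key of the original relation: {CoachID, PlayerID}.
{CoachID, League, PlayerID, Position, Stadium}: {Position} determines {League, Position} here but is not a superkey — split on Position --> League, giving {League, Position} and {CoachID, PlayerID, Position, Stadium}.
{League, Position}: every determinant is a superkey — BCNF.
{CoachID, PlayerID, Position, Stadium}: every determinant is a superkey — BCNF.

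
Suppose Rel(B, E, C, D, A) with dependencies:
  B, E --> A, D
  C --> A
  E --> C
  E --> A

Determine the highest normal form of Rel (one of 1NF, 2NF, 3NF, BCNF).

1NF

Candidate key: {B, E}. Prime attributes: {B, E}.
C --> A breaks BCNF: {C}⁺ = {A, C}, so {C} is not a superkey.
C --> A determines the non-prime attribute {A} from a non-superkey — 3NF is violated.
The proper key subset {E} of {B, E} determines non-prime {A, C}, so the relation is not even in 2NF.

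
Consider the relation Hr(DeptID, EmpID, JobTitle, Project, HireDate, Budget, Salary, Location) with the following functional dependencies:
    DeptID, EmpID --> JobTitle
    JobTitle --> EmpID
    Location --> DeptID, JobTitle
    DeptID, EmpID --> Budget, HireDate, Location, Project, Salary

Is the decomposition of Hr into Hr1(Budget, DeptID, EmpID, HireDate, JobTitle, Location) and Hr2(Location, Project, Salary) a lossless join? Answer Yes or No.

The shared attributes are {Location} and {Location}⁺ = {Budget, DeptID, EmpID, HireDate, JobTitle, Location, Project, Salary}.
Since Hr1 ⊆ {Budget, DeptID, EmpID, HireDate, JobTitle, Location, Project, Salary}, the intersection is a superkey of Hr1; the decomposition is lossless.

Yes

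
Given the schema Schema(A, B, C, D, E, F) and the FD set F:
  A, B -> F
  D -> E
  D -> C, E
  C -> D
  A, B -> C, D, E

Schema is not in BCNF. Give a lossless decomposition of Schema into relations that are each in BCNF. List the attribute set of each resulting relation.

{A, B, D, F}; {C, D, E}

Candidate key of the original relation: {A, B}.
Within {A, B, C, D, E, F}: {D}⁺ ∩ {A, B, C, D, E, F} = {C, D, E}, not the whole set, so D -> C, E violates BCNF; decompose into {C, D, E} and {A, B, D, F}.
{C, D, E}: every determinant is a superkey — BCNF.
{A, B, D, F}: every determinant is a superkey — BCNF.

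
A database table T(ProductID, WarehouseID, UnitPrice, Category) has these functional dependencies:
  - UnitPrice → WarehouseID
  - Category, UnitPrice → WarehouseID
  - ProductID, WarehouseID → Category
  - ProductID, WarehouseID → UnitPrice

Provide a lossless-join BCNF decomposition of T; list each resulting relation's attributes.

Candidate keys of the original relation: {ProductID, UnitPrice}, {ProductID, WarehouseID}.
In {Category, ProductID, UnitPrice, WarehouseID}, {UnitPrice} is not a superkey ({UnitPrice}⁺ restricted to this set is {UnitPrice, WarehouseID}), so split on UnitPrice → WarehouseID into {UnitPrice, WarehouseID} and {Category, ProductID, UnitPrice}.
{UnitPrice, WarehouseID} is in BCNF.
{Category, ProductID, UnitPrice} is in BCNF.

{Category, ProductID, UnitPrice}; {UnitPrice, WarehouseID}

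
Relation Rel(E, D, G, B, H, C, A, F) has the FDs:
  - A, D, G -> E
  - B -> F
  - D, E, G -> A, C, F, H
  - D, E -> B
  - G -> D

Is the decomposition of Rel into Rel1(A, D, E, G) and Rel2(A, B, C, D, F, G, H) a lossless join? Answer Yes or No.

Rel1 ∩ Rel2 = {A, D, G}; its closure under F is {A, B, C, D, E, F, G, H}.
Since Rel1 ⊆ {A, B, C, D, E, F, G, H}, the intersection is a superkey of Rel1; the decomposition is lossless.

Yes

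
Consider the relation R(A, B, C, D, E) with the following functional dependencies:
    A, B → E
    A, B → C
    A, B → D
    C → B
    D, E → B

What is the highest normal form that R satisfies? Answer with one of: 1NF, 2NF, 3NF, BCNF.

3NF

Candidate keys: {A, B}, {A, C}, {A, D, E}. Prime attributes: {A, B, C, D, E}.
C → B breaks BCNF: {C}⁺ = {B, C}, so {C} is not a superkey.
But every attribute on its right side ({B}) is prime, and the same holds for every other non-superkey FD, so 3NF still holds.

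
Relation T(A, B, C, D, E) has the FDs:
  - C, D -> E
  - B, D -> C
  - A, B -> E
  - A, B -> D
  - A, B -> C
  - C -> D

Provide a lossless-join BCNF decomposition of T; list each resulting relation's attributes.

{A, B, D}; {B, C}; {C, D, E}

Candidate key of the original relation: {A, B}.
In {A, B, C, D, E}, {C, D} is not a superkey ({C, D}⁺ restricted to this set is {C, D, E}), so split on C, D -> E into {C, D, E} and {A, B, C, D}.
{C, D, E} is in BCNF.
In {A, B, C, D}, {B, D} is not a superkey ({B, D}⁺ restricted to this set is {B, C, D}), so split on B, D -> C into {B, C, D} and {A, B, D}.
In {B, C, D}, {C} is not a superkey ({C}⁺ restricted to this set is {C, D}), so split on C -> D into {C, D} and {B, C}.
{C, D} is in BCNF.
{B, C} is in BCNF.
{A, B, D} is in BCNF.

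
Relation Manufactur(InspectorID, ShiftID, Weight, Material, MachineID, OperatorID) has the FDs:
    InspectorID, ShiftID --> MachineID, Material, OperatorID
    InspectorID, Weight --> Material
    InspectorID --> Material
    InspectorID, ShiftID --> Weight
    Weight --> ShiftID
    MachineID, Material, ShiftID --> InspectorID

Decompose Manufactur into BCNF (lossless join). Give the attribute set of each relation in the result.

{InspectorID, MachineID, OperatorID, Weight}; {InspectorID, Material}; {ShiftID, Weight}

Candidate keys of the original relation: {InspectorID, ShiftID}, {InspectorID, Weight}, {MachineID, Material, ShiftID}, {MachineID, Material, Weight}.
Within {InspectorID, MachineID, Material, OperatorID, ShiftID, Weight}: {InspectorID}⁺ ∩ {InspectorID, MachineID, Material, OperatorID, ShiftID, Weight} = {InspectorID, Material}, not the whole set, so InspectorID --> Material violates BCNF; decompose into {InspectorID, Material} and {InspectorID, MachineID, OperatorID, ShiftID, Weight}.
{InspectorID, Material} has no BCNF violation.
Within {InspectorID, MachineID, OperatorID, ShiftID, Weight}: {Weight}⁺ ∩ {InspectorID, MachineID, OperatorID, ShiftID, Weight} = {ShiftID, Weight}, not the whole set, so Weight --> ShiftID violates BCNF; decompose into {ShiftID, Weight} and {InspectorID, MachineID, OperatorID, Weight}.
{ShiftID, Weight} has no BCNF violation.
{InspectorID, MachineID, OperatorID, Weight} has no BCNF violation.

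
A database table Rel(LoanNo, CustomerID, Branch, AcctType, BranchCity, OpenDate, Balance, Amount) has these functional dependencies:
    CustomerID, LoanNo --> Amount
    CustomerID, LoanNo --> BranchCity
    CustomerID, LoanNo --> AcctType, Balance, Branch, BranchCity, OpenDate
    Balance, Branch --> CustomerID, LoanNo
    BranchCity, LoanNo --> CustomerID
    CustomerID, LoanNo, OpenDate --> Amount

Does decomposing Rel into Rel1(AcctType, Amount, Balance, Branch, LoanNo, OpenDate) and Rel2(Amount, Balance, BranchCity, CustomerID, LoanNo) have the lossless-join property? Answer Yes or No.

No

Rel1 ∩ Rel2 = {Amount, Balance, LoanNo}; its closure under F is {Amount, Balance, LoanNo}.
The closure covers neither Rel1 nor Rel2 entirely; the join is not lossless.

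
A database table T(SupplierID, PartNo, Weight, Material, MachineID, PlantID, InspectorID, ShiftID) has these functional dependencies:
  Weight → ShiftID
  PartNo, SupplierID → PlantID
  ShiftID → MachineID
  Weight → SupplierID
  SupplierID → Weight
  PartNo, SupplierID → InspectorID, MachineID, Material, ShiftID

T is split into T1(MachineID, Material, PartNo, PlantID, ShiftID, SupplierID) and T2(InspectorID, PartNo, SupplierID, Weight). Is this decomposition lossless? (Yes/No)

The shared attributes are {PartNo, SupplierID} and {PartNo, SupplierID}⁺ = {InspectorID, MachineID, Material, PartNo, PlantID, ShiftID, SupplierID, Weight}.
Since T1 ⊆ {InspectorID, MachineID, Material, PartNo, PlantID, ShiftID, SupplierID, Weight}, the intersection is a superkey of T1; the decomposition is lossless.

Yes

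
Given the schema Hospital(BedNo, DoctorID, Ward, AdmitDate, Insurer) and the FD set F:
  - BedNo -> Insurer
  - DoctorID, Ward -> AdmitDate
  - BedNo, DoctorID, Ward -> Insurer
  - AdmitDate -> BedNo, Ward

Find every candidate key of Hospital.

Attributes never on any right-hand side: {DoctorID} — every candidate key must contain it.
Closure of {AdmitDate, DoctorID} is {AdmitDate, BedNo, DoctorID, Insurer, Ward}, the whole schema; {AdmitDate, DoctorID} is a candidate key.
Closure of {DoctorID, Ward} is {AdmitDate, BedNo, DoctorID, Insurer, Ward}, the whole schema; {DoctorID, Ward} is a candidate key.
These are minimal and exhaustive — every other superkey contains one of them.

{AdmitDate, DoctorID}, {DoctorID, Ward}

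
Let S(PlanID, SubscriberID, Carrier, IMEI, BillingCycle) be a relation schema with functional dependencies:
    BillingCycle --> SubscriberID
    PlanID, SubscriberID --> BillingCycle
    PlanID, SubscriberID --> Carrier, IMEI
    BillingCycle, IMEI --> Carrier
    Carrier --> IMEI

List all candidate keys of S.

{PlanID} never appears on the right of any FD, so every key must include it.
{BillingCycle, PlanID}⁺ = {BillingCycle, Carrier, IMEI, PlanID, SubscriberID} — all of the relation — so {BillingCycle, PlanID} is a candidate key.
{PlanID, SubscriberID}⁺ = {BillingCycle, Carrier, IMEI, PlanID, SubscriberID} — all of the relation — so {PlanID, SubscriberID} is a candidate key.
No proper subset of any of these is a key, and no other minimal superkey exists.

{BillingCycle, PlanID}, {PlanID, SubscriberID}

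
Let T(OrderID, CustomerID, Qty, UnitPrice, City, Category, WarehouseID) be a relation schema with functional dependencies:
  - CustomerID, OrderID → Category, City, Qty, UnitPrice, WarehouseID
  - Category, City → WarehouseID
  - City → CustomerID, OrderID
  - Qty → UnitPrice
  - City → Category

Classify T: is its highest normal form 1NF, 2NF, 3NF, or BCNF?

Candidate keys: {City}, {CustomerID, OrderID}. Prime attributes: {City, CustomerID, OrderID}.
Qty → UnitPrice: {Qty}⁺ = {Qty, UnitPrice}, which is not all of the attributes, so the left side is not a superkey — BCNF is violated.
Qty → UnitPrice has non-prime {UnitPrice} on the right and a non-superkey on the left, so 3NF fails.
Checking every proper subset of each key, none determines a non-prime attribute — 2NF is satisfied.

2NF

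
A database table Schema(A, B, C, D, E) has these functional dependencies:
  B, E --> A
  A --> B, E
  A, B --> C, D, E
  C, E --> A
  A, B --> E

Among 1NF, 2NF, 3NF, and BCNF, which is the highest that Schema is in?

Candidate keys: {A}, {B, E}, {C, E}. Prime attributes: {A, B, C, E}.
The left-hand side of every FD is a superkey, so BCNF is satisfied.

BCNF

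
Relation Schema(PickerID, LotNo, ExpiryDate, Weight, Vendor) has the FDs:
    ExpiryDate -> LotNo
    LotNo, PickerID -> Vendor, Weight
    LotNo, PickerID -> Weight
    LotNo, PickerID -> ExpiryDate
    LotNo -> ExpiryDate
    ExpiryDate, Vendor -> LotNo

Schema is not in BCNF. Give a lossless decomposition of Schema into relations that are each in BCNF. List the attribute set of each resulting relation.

{ExpiryDate, LotNo}; {ExpiryDate, PickerID, Vendor, Weight}

Candidate keys of the original relation: {ExpiryDate, PickerID}, {LotNo, PickerID}.
{ExpiryDate, LotNo, PickerID, Vendor, Weight}: {ExpiryDate} determines {ExpiryDate, LotNo} here but is not a superkey — split on ExpiryDate -> LotNo, giving {ExpiryDate, LotNo} and {ExpiryDate, PickerID, Vendor, Weight}.
{ExpiryDate, LotNo} has no BCNF violation.
{ExpiryDate, PickerID, Vendor, Weight} has no BCNF violation.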